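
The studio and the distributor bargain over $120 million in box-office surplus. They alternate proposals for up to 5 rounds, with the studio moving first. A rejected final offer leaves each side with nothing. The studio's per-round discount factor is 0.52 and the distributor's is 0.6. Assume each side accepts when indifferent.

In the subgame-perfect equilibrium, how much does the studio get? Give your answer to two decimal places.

Solve by backward induction from round 5.
Round 5 (the studio proposes): rejection yields 0 for the distributor; the studio offers 0 and keeps 120.
Round 4 (the distributor proposes): the studio can get 120 next round, worth 0.52 × 120 = 62.4 now, so the distributor offers 62.4, keeping 57.6.
Round 3 (the studio proposes): the distributor can get 57.6 next round, worth 0.6 × 57.6 = 34.56 now; the studio offers that and keeps 85.44.
Round 2 (the distributor proposes): the studio can get 85.44 next round, worth 0.52 × 85.44 = 44.4288 now, so the distributor offers 44.4288, keeping 75.5712.
Round 1 (the studio proposes): the distributor can get 75.5712 next round, worth 0.6 × 75.5712 = 45.34272 now; the studio offers that and keeps 74.65728.

74.66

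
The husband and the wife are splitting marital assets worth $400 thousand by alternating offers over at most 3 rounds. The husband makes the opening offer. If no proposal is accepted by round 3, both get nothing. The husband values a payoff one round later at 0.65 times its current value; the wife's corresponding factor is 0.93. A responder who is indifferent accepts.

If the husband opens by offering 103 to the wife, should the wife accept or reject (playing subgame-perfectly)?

Round 3 (the husband proposes): rejection yields 0 for the wife; the husband offers 0 and keeps 400.
Round 2 (the wife proposes): the husband can get 400 next round, worth 0.65 × 400 = 260 now; the wife offers that and keeps 140.
So by rejecting in round 1, the wife gets 140 next round, worth 0.93 × 140 = 130.2 now.
Offer 103 < 130.2, so the wife rejects.

Reject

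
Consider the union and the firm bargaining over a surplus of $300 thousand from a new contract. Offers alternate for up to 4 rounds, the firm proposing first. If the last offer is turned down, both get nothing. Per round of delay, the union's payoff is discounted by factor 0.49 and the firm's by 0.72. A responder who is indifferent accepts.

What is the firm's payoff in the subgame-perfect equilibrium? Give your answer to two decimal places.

Solve by backward induction from round 4.
Round 4 (the union proposes): the firm will accept anything ≥ 0, so the union offers 0 and keeps 300.
Round 3 (the firm proposes): the union can get 300 next round, worth 0.49 × 300 = 147 now, so the firm offers 147, keeping 153.
Round 2 (the union proposes): the firm can get 153 next round, worth 0.72 × 153 = 110.16 now. The union offers 110.16 and keeps 300 − 110.16 = 189.84.
Round 1 (the firm proposes): the union can get 189.84 next round, worth 0.49 × 189.84 = 93.0216 now, so the firm offers 93.0216, keeping 206.9784.

206.98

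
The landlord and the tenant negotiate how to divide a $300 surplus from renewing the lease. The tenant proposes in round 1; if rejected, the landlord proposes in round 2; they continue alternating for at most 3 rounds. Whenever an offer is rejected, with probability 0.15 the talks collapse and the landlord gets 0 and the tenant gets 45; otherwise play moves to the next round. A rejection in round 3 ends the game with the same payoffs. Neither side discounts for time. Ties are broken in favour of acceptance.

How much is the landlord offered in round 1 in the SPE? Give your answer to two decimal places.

32.51

Round 3 (the tenant proposes): the landlord will accept anything ≥ 0, so the tenant offers 0 and keeps 300.
Round 2 (the landlord proposes): rejecting gives the tenant an expected 0.85 × 300 + 0.15 × 45 = 261.75. The landlord offers 261.75 and keeps 300 − 261.75 = 38.25.
Round 1 (the tenant proposes): rejecting gives the landlord an expected 0.85 × 38.25 = 32.5125. The tenant offers 32.5125 and keeps 300 − 32.5125 = 267.4875.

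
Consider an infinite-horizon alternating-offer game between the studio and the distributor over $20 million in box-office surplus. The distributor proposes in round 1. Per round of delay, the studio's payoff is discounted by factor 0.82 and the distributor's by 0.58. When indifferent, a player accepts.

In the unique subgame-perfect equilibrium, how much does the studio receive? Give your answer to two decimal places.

13.14

In a stationary SPE each proposer offers the other exactly their discounted continuation value.
If the distributor keeps x when proposing and the studio keeps y when proposing, then x = 20 − 0.82y and y = 20 − 0.58x.
Solving: x = 20(1 − 0.82) / (1 − 0.58·0.82) = 3.6 / 0.5244 ≈ 6.8650.
The studio gets 20 − 6.8650 ≈ 13.1350.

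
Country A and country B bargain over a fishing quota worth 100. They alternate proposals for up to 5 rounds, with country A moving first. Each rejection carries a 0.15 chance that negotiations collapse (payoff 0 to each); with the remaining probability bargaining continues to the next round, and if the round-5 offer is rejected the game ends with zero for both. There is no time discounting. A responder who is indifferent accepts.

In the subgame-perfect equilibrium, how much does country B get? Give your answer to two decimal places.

Round 5 (country A proposes): country B will accept anything ≥ 0, so country A offers 0 and keeps 100.
Round 4 (country B proposes): rejecting gives country A an expected 0.85 × 100 = 85, so country B offers 85, keeping 15.
Round 3 (country A proposes): rejecting gives country B an expected 0.85 × 15 = 12.75, so country A offers 12.75, keeping 87.25.
Round 2 (country B proposes): rejecting gives country A an expected 0.85 × 87.25 = 74.1625. Country B offers 74.1625 and keeps 100 − 74.1625 = 25.8375.
Round 1 (country A proposes): rejecting gives country B an expected 0.85 × 25.8375 = 21.961875, so country A offers 21.961875, keeping 78.038125.

21.96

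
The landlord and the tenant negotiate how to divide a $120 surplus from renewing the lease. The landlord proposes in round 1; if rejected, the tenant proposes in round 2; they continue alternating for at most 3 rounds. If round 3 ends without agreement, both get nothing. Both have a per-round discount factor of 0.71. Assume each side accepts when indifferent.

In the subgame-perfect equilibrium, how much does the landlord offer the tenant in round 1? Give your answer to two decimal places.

24.71

Round 3 (the landlord proposes): rejection yields 0 for the tenant; the landlord offers 0 and keeps 120.
Round 2 (the tenant proposes): the landlord can get 120 next round, worth 0.71 × 120 = 85.2 now. The tenant offers 85.2 and keeps 120 − 85.2 = 34.8.
Round 1 (the landlord proposes): the tenant can get 34.8 next round, worth 0.71 × 34.8 = 24.708 now; the landlord offers that and keeps 95.292.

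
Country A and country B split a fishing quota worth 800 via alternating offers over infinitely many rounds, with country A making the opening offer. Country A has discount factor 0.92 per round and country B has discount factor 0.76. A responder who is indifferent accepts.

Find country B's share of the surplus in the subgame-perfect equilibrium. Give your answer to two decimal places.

161.70

In a stationary SPE each proposer offers the other exactly their discounted continuation value.
If country A keeps x when proposing and country B keeps y when proposing, then x = 800 − 0.76y and y = 800 − 0.92x.
Solving: x = 800(1 − 0.76) / (1 − 0.92·0.76) = 192 / 0.3008 ≈ 638.2979.
Country B gets 800 − 638.2979 ≈ 161.7021.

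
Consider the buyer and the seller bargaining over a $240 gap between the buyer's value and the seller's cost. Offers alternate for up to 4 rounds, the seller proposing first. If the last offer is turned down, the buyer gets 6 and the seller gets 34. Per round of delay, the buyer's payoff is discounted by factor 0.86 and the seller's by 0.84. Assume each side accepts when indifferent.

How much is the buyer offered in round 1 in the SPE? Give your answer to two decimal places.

Round 4 (the buyer proposes): the seller gets 34 if talks fail, so the buyer offers 34 and keeps 206.
Round 3 (the seller proposes): the buyer can get 206 next round, worth 0.86 × 206 = 177.16 now. The seller offers 177.16 and keeps 240 − 177.16 = 62.84.
Round 2 (the buyer proposes): the seller can get 62.84 next round, worth 0.84 × 62.84 = 52.7856 now, so the buyer offers 52.7856, keeping 187.2144.
Round 1 (the seller proposes): the buyer can get 187.2144 next round, worth 0.86 × 187.2144 = 161.004384 now, so the seller offers 161.004384, keeping 78.995616.

161.00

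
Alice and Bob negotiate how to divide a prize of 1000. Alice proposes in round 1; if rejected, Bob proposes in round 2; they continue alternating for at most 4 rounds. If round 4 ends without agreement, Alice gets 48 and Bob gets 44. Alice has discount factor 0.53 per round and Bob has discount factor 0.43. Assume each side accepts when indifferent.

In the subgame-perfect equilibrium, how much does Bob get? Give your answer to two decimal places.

295.39

Round 4 (Bob proposes): Alice gets 48 if talks fail, so Bob offers 48 and keeps 952.
Round 3 (Alice proposes): Bob can get 952 next round, worth 0.43 × 952 = 409.36 now. Alice offers 409.36 and keeps 1000 − 409.36 = 590.64.
Round 2 (Bob proposes): Alice can get 590.64 next round, worth 0.53 × 590.64 = 313.0392 now. Bob offers 313.0392 and keeps 1000 − 313.0392 = 686.9608.
Round 1 (Alice proposes): Bob can get 686.9608 next round, worth 0.43 × 686.9608 = 295.393144 now. Alice offers 295.393144 and keeps 1000 − 295.393144 = 704.606856.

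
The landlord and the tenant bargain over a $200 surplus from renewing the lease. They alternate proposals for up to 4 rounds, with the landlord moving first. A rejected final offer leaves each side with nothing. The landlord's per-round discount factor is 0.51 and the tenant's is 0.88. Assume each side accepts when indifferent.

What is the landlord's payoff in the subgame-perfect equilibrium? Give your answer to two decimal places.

Round 4 (the tenant proposes): rejection yields 0 for the landlord; the tenant offers 0 and keeps 200.
Round 3 (the landlord proposes): the tenant can get 200 next round, worth 0.88 × 200 = 176 now, so the landlord offers 176, keeping 24.
Round 2 (the tenant proposes): the landlord can get 24 next round, worth 0.51 × 24 = 12.24 now. The tenant offers 12.24 and keeps 200 − 12.24 = 187.76.
Round 1 (the landlord proposes): the tenant can get 187.76 next round, worth 0.88 × 187.76 = 165.2288 now. The landlord offers 165.2288 and keeps 200 − 165.2288 = 34.7712.

34.77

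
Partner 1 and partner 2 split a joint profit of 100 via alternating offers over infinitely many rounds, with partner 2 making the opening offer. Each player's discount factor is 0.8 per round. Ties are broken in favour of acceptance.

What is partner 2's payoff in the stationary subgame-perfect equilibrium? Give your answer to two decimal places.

55.56

Let x be partner 2's share when partner 2 proposes and y be partner 1's share when partner 1 proposes.
Partner 1 accepts iff offered ≥ 0.8·y, so x = 100 − 0.8y. Symmetrically y = 100 − 0.8x.
Substituting: x = 100 − 0.8(100 − 0.8x), giving x(1 − 0.8·0.8) = 100(1 − 0.8).
So x = 100 × 0.2 / 0.36 ≈ 55.5556, and partner 1 receives 100 − x ≈ 44.4444.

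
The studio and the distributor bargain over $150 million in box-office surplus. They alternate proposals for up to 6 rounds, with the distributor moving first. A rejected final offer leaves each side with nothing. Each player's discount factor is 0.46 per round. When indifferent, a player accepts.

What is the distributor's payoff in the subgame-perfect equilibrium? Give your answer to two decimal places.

Work backward from the last round.
Round 6 (the studio proposes): rejection yields 0 for the distributor; the studio offers 0 and keeps 150.
Round 5 (the distributor proposes): the studio can get 150 next round, worth 0.46 × 150 = 69 now. The distributor offers 69 and keeps 150 − 69 = 81.
Round 4 (the studio proposes): the distributor can get 81 next round, worth 0.46 × 81 = 37.26 now, so the studio offers 37.26, keeping 112.74.
Round 3 (the distributor proposes): the studio can get 112.74 next round, worth 0.46 × 112.74 = 51.8604 now; the distributor offers that and keeps 98.1396.
Round 2 (the studio proposes): the distributor can get 98.1396 next round, worth 0.46 × 98.1396 = 45.144216 now. The studio offers 45.144216 and keeps 150 − 45.144216 = 104.855784.
Round 1 (the distributor proposes): the studio can get 104.855784 next round, worth 0.46 × 104.855784 = 48.23366064 now, so the distributor offers 48.23366064, keeping 101.76633936.

101.77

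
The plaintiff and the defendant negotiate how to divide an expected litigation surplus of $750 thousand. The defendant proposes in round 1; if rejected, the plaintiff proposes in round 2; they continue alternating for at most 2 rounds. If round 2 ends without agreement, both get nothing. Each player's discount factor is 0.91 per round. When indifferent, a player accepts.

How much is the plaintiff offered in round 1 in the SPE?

Round 2 (the plaintiff proposes): rejection yields 0 for the defendant; the plaintiff offers 0 and keeps 750.
Round 1 (the defendant proposes): the plaintiff can get 750 next round, worth 0.91 × 750 = 682.5 now, so the defendant offers 682.5, keeping 67.5.

682.5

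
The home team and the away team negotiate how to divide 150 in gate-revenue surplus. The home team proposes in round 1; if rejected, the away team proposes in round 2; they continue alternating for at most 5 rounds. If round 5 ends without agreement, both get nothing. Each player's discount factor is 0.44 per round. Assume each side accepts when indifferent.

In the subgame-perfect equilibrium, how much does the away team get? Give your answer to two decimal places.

Round 5 (the home team proposes): the away team will accept anything ≥ 0, so the home team offers 0 and keeps 150.
Round 4 (the away team proposes): the home team can get 150 next round, worth 0.44 × 150 = 66 now; the away team offers that and keeps 84.
Round 3 (the home team proposes): the away team can get 84 next round, worth 0.44 × 84 = 36.96 now. The home team offers 36.96 and keeps 150 − 36.96 = 113.04.
Round 2 (the away team proposes): the home team can get 113.04 next round, worth 0.44 × 113.04 = 49.7376 now, so the away team offers 49.7376, keeping 100.2624.
Round 1 (the home team proposes): the away team can get 100.2624 next round, worth 0.44 × 100.2624 = 44.115456 now; the home team offers that and keeps 105.884544.

44.12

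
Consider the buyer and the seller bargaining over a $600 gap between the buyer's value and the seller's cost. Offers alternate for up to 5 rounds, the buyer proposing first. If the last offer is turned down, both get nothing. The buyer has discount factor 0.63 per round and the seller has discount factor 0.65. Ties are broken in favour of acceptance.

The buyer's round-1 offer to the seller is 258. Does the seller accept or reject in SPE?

Work out the seller's continuation value if the offer is rejected.
Round 5 (the buyer proposes): the seller will accept anything ≥ 0, so the buyer offers 0 and keeps 600.
Round 4 (the seller proposes): the buyer can get 600 next round, worth 0.63 × 600 = 378 now. The seller offers 378 and keeps 600 − 378 = 222.
Round 3 (the buyer proposes): the seller can get 222 next round, worth 0.65 × 222 = 144.3 now; the buyer offers that and keeps 455.7.
Round 2 (the seller proposes): the buyer can get 455.7 next round, worth 0.63 × 455.7 = 287.091 now, so the seller offers 287.091, keeping 312.909.
So by rejecting in round 1, the seller gets 312.909 next round, worth 0.65 × 312.909 = 203.39085 now.
Offer 258 ≥ 203.39085, so the seller accepts.

Accept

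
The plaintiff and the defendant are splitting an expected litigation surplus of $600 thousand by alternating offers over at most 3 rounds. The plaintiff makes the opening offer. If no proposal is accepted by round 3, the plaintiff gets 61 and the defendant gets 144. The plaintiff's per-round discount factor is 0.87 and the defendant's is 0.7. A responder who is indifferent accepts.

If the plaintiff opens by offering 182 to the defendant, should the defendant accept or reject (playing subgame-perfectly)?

Accept

Round 3 (the plaintiff proposes): the defendant gets 144 if talks fail, so the plaintiff offers 144 and keeps 456.
Round 2 (the defendant proposes): the plaintiff can get 456 next round, worth 0.87 × 456 = 396.72 now. The defendant offers 396.72 and keeps 600 − 396.72 = 203.28.
So by rejecting in round 1, the defendant gets 203.28 next round, worth 0.7 × 203.28 = 142.296 now.
Offer 182 ≥ 142.296, so the defendant accepts.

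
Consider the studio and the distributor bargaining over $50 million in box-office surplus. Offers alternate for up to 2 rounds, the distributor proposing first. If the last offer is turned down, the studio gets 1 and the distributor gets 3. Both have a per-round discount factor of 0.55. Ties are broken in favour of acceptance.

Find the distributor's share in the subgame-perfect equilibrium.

24.15

Round 2 (the studio proposes): the distributor gets 3 if talks fail, so the studio offers 3 and keeps 47.
Round 1 (the distributor proposes): the studio can get 47 next round, worth 0.55 × 47 = 25.85 now; the distributor offers that and keeps 24.15.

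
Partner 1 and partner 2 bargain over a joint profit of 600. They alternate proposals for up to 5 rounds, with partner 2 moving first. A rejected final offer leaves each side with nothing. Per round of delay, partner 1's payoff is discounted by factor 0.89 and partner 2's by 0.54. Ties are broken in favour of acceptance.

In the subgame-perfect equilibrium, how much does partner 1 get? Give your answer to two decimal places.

363.69

Work backward from the last round.
Round 5 (partner 2 proposes): rejection yields 0 for partner 1; partner 2 offers 0 and keeps 600.
Round 4 (partner 1 proposes): partner 2 can get 600 next round, worth 0.54 × 600 = 324 now. Partner 1 offers 324 and keeps 600 − 324 = 276.
Round 3 (partner 2 proposes): partner 1 can get 276 next round, worth 0.89 × 276 = 245.64 now. Partner 2 offers 245.64 and keeps 600 − 245.64 = 354.36.
Round 2 (partner 1 proposes): partner 2 can get 354.36 next round, worth 0.54 × 354.36 = 191.3544 now. Partner 1 offers 191.3544 and keeps 600 − 191.3544 = 408.6456.
Round 1 (partner 2 proposes): partner 1 can get 408.6456 next round, worth 0.89 × 408.6456 = 363.694584 now, so partner 2 offers 363.694584, keeping 236.305416.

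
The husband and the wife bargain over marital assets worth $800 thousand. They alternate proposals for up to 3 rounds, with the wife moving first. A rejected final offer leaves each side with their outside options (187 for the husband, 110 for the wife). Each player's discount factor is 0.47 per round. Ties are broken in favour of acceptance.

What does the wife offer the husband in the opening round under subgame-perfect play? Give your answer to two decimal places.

Round 3 (the wife proposes): the husband gets 187 if talks fail, so the wife offers 187 and keeps 613.
Round 2 (the husband proposes): the wife can get 613 next round, worth 0.47 × 613 = 288.11 now, so the husband offers 288.11, keeping 511.89.
Round 1 (the wife proposes): the husband can get 511.89 next round, worth 0.47 × 511.89 = 240.5883 now. The wife offers 240.5883 and keeps 800 − 240.5883 = 559.4117.

240.59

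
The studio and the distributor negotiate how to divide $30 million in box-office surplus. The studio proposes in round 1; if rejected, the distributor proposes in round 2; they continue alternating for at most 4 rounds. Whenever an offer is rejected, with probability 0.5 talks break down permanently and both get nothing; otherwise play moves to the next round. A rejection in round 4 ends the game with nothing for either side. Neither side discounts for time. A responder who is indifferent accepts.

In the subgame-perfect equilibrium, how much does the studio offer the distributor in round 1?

11.25

Round 4 (the distributor proposes): rejection yields 0 for the studio; the distributor offers 0 and keeps 30.
Round 3 (the studio proposes): rejecting gives the distributor an expected 0.5 × 30 = 15; the studio offers that and keeps 15.
Round 2 (the distributor proposes): rejecting gives the studio an expected 0.5 × 15 = 7.5. The distributor offers 7.5 and keeps 30 − 7.5 = 22.5.
Round 1 (the studio proposes): rejecting gives the distributor an expected 0.5 × 22.5 = 11.25; the studio offers that and keeps 18.75.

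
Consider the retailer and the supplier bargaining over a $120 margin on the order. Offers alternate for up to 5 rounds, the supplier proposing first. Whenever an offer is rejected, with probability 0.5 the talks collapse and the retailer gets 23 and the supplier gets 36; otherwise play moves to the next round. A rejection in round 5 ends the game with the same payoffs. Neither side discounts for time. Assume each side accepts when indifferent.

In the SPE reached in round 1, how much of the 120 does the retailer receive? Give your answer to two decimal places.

42.06

Round 5 (the supplier proposes): the retailer gets 23 if talks fail, so the supplier offers 23 and keeps 97.
Round 4 (the retailer proposes): rejecting gives the supplier an expected 0.5 × 97 + 0.5 × 36 = 66.5; the retailer offers that and keeps 53.5.
Round 3 (the supplier proposes): rejecting gives the retailer an expected 0.5 × 53.5 + 0.5 × 23 = 38.25, so the supplier offers 38.25, keeping 81.75.
Round 2 (the retailer proposes): rejecting gives the supplier an expected 0.5 × 81.75 + 0.5 × 36 = 58.875. The retailer offers 58.875 and keeps 120 − 58.875 = 61.125.
Round 1 (the supplier proposes): rejecting gives the retailer an expected 0.5 × 61.125 + 0.5 × 23 = 42.0625. The supplier offers 42.0625 and keeps 120 − 42.0625 = 77.9375.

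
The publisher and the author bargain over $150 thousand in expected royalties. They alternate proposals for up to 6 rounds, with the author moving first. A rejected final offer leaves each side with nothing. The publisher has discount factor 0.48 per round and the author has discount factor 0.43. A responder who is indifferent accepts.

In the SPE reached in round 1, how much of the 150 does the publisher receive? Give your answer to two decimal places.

52.58

Round 6 (the publisher proposes): rejection yields 0 for the author; the publisher offers 0 and keeps 150.
Round 5 (the author proposes): the publisher can get 150 next round, worth 0.48 × 150 = 72 now; the author offers that and keeps 78.
Round 4 (the publisher proposes): the author can get 78 next round, worth 0.43 × 78 = 33.54 now. The publisher offers 33.54 and keeps 150 − 33.54 = 116.46.
Round 3 (the author proposes): the publisher can get 116.46 next round, worth 0.48 × 116.46 = 55.9008 now. The author offers 55.9008 and keeps 150 − 55.9008 = 94.0992.
Round 2 (the publisher proposes): the author can get 94.0992 next round, worth 0.43 × 94.0992 = 40.462656 now; the publisher offers that and keeps 109.537344.
Round 1 (the author proposes): the publisher can get 109.537344 next round, worth 0.48 × 109.537344 = 52.57792512 now; the author offers that and keeps 97.42207488.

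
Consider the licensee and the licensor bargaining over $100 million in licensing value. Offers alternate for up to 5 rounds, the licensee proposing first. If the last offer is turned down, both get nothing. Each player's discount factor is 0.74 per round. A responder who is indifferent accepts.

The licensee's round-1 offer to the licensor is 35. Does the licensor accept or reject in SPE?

Work out the licensor's continuation value if the offer is rejected.
Round 5 (the licensee proposes): the licensor will accept anything ≥ 0, so the licensee offers 0 and keeps 100.
Round 4 (the licensor proposes): the licensee can get 100 next round, worth 0.74 × 100 = 74 now, so the licensor offers 74, keeping 26.
Round 3 (the licensee proposes): the licensor can get 26 next round, worth 0.74 × 26 = 19.24 now. The licensee offers 19.24 and keeps 100 − 19.24 = 80.76.
Round 2 (the licensor proposes): the licensee can get 80.76 next round, worth 0.74 × 80.76 = 59.7624 now, so the licensor offers 59.7624, keeping 40.2376.
So by rejecting in round 1, the licensor gets 40.2376 next round, worth 0.74 × 40.2376 = 29.775824 now.
Offer 35 ≥ 29.775824, so the licensor accepts.

Accept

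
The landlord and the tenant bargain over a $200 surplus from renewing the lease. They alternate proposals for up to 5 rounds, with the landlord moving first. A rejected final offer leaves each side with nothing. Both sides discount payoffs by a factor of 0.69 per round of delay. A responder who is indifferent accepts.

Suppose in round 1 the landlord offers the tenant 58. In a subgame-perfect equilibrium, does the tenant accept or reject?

Reject

Round 5 (the landlord proposes): rejection yields 0 for the tenant; the landlord offers 0 and keeps 200.
Round 4 (the tenant proposes): the landlord can get 200 next round, worth 0.69 × 200 = 138 now. The tenant offers 138 and keeps 200 − 138 = 62.
Round 3 (the landlord proposes): the tenant can get 62 next round, worth 0.69 × 62 = 42.78 now, so the landlord offers 42.78, keeping 157.22.
Round 2 (the tenant proposes): the landlord can get 157.22 next round, worth 0.69 × 157.22 = 108.4818 now, so the tenant offers 108.4818, keeping 91.5182.
So by rejecting in round 1, the tenant gets 91.5182 next round, worth 0.69 × 91.5182 = 63.147558 now.
Offer 58 < 63.147558, so the tenant rejects.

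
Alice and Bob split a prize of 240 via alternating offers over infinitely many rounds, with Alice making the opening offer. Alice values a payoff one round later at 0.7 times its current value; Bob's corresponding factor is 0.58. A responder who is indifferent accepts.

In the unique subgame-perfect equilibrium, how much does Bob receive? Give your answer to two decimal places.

When Alice proposes, Bob accepts any offer worth at least 0.58 times what Bob would get by proposing next round; and vice versa.
This gives x = 240 − 0.58y and y = 240 − 0.7x, where x and y are each side's share when it proposes.
Hence (1 − 0.58·0.7)x = 240(1 − 0.58), i.e. 0.594·x = 100.8.
x ≈ 169.6970; Bob's share is 240 − x ≈ 70.3030.

70.30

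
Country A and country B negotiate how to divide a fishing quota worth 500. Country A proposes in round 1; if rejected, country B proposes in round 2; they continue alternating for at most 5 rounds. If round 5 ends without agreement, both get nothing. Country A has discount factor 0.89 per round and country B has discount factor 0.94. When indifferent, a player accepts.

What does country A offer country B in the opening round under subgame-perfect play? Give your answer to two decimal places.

By backward induction:
Round 5 (country A proposes): country B will accept anything ≥ 0, so country A offers 0 and keeps 500.
Round 4 (country B proposes): country A can get 500 next round, worth 0.89 × 500 = 445 now, so country B offers 445, keeping 55.
Round 3 (country A proposes): country B can get 55 next round, worth 0.94 × 55 = 51.7 now. Country A offers 51.7 and keeps 500 − 51.7 = 448.3.
Round 2 (country B proposes): country A can get 448.3 next round, worth 0.89 × 448.3 = 398.987 now, so country B offers 398.987, keeping 101.013.
Round 1 (country A proposes): country B can get 101.013 next round, worth 0.94 × 101.013 = 94.95222 now; country A offers that and keeps 405.04778.

94.95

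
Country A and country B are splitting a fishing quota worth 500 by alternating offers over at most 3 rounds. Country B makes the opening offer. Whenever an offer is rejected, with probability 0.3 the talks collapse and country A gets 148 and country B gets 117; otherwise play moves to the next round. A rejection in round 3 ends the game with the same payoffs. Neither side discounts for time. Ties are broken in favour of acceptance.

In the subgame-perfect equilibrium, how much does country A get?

197.35

Round 3 (country B proposes): country A gets 148 if talks fail, so country B offers 148 and keeps 352.
Round 2 (country A proposes): rejecting gives country B an expected 0.7 × 352 + 0.3 × 117 = 281.5, so country A offers 281.5, keeping 218.5.
Round 1 (country B proposes): rejecting gives country A an expected 0.7 × 218.5 + 0.3 × 148 = 197.35, so country B offers 197.35, keeping 302.65.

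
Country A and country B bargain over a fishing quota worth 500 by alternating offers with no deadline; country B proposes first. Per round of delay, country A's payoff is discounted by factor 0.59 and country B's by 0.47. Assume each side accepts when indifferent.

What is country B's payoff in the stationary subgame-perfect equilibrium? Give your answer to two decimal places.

283.66

In a stationary SPE each proposer offers the other exactly their discounted continuation value.
If country B keeps x when proposing and country A keeps y when proposing, then x = 500 − 0.59y and y = 500 − 0.47x.
Solving: x = 500(1 − 0.59) / (1 − 0.47·0.59) = 205 / 0.7227 ≈ 283.6585.
Country A gets 500 − 283.6585 ≈ 216.3415.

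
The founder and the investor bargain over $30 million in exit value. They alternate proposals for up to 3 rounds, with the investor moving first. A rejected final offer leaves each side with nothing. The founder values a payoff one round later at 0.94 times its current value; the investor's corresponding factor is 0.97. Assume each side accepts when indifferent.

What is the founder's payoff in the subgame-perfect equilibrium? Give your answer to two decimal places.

0.85

Round 3 (the investor proposes): rejection yields 0 for the founder; the investor offers 0 and keeps 30.
Round 2 (the founder proposes): the investor can get 30 next round, worth 0.97 × 30 = 29.1 now; the founder offers that and keeps 0.9.
Round 1 (the investor proposes): the founder can get 0.9 next round, worth 0.94 × 0.9 = 0.846 now, so the investor offers 0.846, keeping 29.154.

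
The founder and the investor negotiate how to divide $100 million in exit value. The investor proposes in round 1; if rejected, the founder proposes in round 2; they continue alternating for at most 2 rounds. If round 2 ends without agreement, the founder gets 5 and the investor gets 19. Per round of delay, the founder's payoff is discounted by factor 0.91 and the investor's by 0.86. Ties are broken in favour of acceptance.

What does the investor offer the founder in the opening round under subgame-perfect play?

Round 2 (the founder proposes): the investor gets 19 if talks fail, so the founder offers 19 and keeps 81.
Round 1 (the investor proposes): the founder can get 81 next round, worth 0.91 × 81 = 73.71 now; the investor offers that and keeps 26.29.

73.71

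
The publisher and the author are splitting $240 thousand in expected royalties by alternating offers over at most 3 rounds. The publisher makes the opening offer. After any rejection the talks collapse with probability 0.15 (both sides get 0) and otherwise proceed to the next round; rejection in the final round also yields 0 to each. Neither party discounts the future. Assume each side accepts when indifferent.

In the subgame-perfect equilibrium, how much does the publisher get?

209.4

By backward induction:
Round 3 (the publisher proposes): the author will accept anything ≥ 0, so the publisher offers 0 and keeps 240.
Round 2 (the author proposes): rejecting gives the publisher an expected 0.85 × 240 = 204. The author offers 204 and keeps 240 − 204 = 36.
Round 1 (the publisher proposes): rejecting gives the author an expected 0.85 × 36 = 30.6. The publisher offers 30.6 and keeps 240 − 30.6 = 209.4.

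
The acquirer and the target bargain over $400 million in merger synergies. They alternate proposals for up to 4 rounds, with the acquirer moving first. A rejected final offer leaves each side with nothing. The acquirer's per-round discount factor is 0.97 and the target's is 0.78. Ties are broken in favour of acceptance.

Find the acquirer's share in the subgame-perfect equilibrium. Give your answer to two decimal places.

154.58

Round 4 (the target proposes): the acquirer will accept anything ≥ 0, so the target offers 0 and keeps 400.
Round 3 (the acquirer proposes): the target can get 400 next round, worth 0.78 × 400 = 312 now. The acquirer offers 312 and keeps 400 − 312 = 88.
Round 2 (the target proposes): the acquirer can get 88 next round, worth 0.97 × 88 = 85.36 now; the target offers that and keeps 314.64.
Round 1 (the acquirer proposes): the target can get 314.64 next round, worth 0.78 × 314.64 = 245.4192 now; the acquirer offers that and keeps 154.5808.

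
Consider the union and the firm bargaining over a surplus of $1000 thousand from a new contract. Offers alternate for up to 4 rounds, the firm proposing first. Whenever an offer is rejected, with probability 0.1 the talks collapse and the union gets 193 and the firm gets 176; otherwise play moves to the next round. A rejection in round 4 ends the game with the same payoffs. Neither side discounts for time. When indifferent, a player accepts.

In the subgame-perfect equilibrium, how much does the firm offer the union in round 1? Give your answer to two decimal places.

By backward induction:
Round 4 (the union proposes): the firm gets 176 if talks fail, so the union offers 176 and keeps 824.
Round 3 (the firm proposes): rejecting gives the union an expected 0.9 × 824 + 0.1 × 193 = 760.9; the firm offers that and keeps 239.1.
Round 2 (the union proposes): rejecting gives the firm an expected 0.9 × 239.1 + 0.1 × 176 = 232.79; the union offers that and keeps 767.21.
Round 1 (the firm proposes): rejecting gives the union an expected 0.9 × 767.21 + 0.1 × 193 = 709.789. The firm offers 709.789 and keeps 1000 − 709.789 = 290.211.

709.79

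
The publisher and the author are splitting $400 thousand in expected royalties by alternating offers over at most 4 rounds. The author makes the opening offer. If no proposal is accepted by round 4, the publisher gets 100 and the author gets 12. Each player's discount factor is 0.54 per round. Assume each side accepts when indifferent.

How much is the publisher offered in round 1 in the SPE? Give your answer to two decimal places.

Work backward from the last round.
Round 4 (the publisher proposes): the author gets 12 if talks fail, so the publisher offers 12 and keeps 388.
Round 3 (the author proposes): the publisher can get 388 next round, worth 0.54 × 388 = 209.52 now; the author offers that and keeps 190.48.
Round 2 (the publisher proposes): the author can get 190.48 next round, worth 0.54 × 190.48 = 102.8592 now. The publisher offers 102.8592 and keeps 400 − 102.8592 = 297.1408.
Round 1 (the author proposes): the publisher can get 297.1408 next round, worth 0.54 × 297.1408 = 160.456032 now. The author offers 160.456032 and keeps 400 − 160.456032 = 239.543968.

160.46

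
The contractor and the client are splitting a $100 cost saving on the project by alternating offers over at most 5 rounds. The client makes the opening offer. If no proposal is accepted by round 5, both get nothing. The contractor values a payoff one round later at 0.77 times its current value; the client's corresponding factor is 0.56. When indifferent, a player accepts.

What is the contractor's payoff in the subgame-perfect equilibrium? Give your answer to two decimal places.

48.49

Round 5 (the client proposes): the contractor will accept anything ≥ 0, so the client offers 0 and keeps 100.
Round 4 (the contractor proposes): the client can get 100 next round, worth 0.56 × 100 = 56 now, so the contractor offers 56, keeping 44.
Round 3 (the client proposes): the contractor can get 44 next round, worth 0.77 × 44 = 33.88 now; the client offers that and keeps 66.12.
Round 2 (the contractor proposes): the client can get 66.12 next round, worth 0.56 × 66.12 = 37.0272 now; the contractor offers that and keeps 62.9728.
Round 1 (the client proposes): the contractor can get 62.9728 next round, worth 0.77 × 62.9728 = 48.489056 now; the client offers that and keeps 51.510944.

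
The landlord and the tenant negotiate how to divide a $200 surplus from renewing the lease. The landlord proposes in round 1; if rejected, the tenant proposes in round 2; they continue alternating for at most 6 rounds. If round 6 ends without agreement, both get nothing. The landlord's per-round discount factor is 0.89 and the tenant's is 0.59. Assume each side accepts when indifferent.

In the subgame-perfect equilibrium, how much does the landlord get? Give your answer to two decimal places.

Round 6 (the tenant proposes): the landlord will accept anything ≥ 0, so the tenant offers 0 and keeps 200.
Round 5 (the landlord proposes): the tenant can get 200 next round, worth 0.59 × 200 = 118 now, so the landlord offers 118, keeping 82.
Round 4 (the tenant proposes): the landlord can get 82 next round, worth 0.89 × 82 = 72.98 now. The tenant offers 72.98 and keeps 200 − 72.98 = 127.02.
Round 3 (the landlord proposes): the tenant can get 127.02 next round, worth 0.59 × 127.02 = 74.9418 now, so the landlord offers 74.9418, keeping 125.0582.
Round 2 (the tenant proposes): the landlord can get 125.0582 next round, worth 0.89 × 125.0582 = 111.301798 now, so the tenant offers 111.301798, keeping 88.698202.
Round 1 (the landlord proposes): the tenant can get 88.698202 next round, worth 0.59 × 88.698202 = 52.33193918 now. The landlord offers 52.33193918 and keeps 200 − 52.33193918 = 147.66806082.

147.67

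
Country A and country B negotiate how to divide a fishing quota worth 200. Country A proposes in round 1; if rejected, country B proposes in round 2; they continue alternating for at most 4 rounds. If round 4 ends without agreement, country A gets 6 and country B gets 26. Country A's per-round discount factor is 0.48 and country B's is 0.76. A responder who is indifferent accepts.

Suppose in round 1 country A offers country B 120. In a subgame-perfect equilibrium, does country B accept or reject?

Round 4 (country B proposes): country A gets 6 if talks fail, so country B offers 6 and keeps 194.
Round 3 (country A proposes): country B can get 194 next round, worth 0.76 × 194 = 147.44 now; country A offers that and keeps 52.56.
Round 2 (country B proposes): country A can get 52.56 next round, worth 0.48 × 52.56 = 25.2288 now; country B offers that and keeps 174.7712.
So by rejecting in round 1, country B gets 174.7712 next round, worth 0.76 × 174.7712 = 132.826112 now.
Offer 120 < 132.826112, so country B rejects.

Reject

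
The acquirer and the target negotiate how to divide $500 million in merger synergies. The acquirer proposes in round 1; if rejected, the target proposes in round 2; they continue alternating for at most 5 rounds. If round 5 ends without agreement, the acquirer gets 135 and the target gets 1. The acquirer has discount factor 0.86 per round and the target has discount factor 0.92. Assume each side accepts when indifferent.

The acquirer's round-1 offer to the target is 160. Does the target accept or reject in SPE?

Accept

Round 5 (the acquirer proposes): the target gets 1 if talks fail, so the acquirer offers 1 and keeps 499.
Round 4 (the target proposes): the acquirer can get 499 next round, worth 0.86 × 499 = 429.14 now; the target offers that and keeps 70.86.
Round 3 (the acquirer proposes): the target can get 70.86 next round, worth 0.92 × 70.86 = 65.1912 now, so the acquirer offers 65.1912, keeping 434.8088.
Round 2 (the target proposes): the acquirer can get 434.8088 next round, worth 0.86 × 434.8088 = 373.935568 now; the target offers that and keeps 126.064432.
So by rejecting in round 1, the target gets 126.064432 next round, worth 0.92 × 126.064432 = 115.97927744 now.
Offer 160 ≥ 115.97927744, so the target accepts.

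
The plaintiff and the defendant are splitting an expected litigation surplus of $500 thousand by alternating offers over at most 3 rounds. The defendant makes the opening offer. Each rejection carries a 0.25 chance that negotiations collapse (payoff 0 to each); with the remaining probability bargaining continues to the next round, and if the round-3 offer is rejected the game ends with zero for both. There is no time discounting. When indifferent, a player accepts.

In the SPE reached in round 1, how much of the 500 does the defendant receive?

Round 3 (the defendant proposes): rejection yields 0 for the plaintiff; the defendant offers 0 and keeps 500.
Round 2 (the plaintiff proposes): rejecting gives the defendant an expected 0.75 × 500 = 375; the plaintiff offers that and keeps 125.
Round 1 (the defendant proposes): rejecting gives the plaintiff an expected 0.75 × 125 = 93.75; the defendant offers that and keeps 406.25.

406.25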